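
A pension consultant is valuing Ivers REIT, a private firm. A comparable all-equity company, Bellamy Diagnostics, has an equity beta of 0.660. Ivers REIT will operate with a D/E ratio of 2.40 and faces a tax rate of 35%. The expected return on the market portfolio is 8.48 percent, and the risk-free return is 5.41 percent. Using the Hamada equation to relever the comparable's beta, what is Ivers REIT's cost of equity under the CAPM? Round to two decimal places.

10.60%

β_L = β_U × [1 + (1 − t)(D/E)] = 0.660 × [1 + (1 − 0.35) × 2.40]
    = 0.660 × [1 + 0.65 × 2.40] = 0.660 × 2.5600 = 1.6896
MRP = 8.48% − 5.41% = 3.07%
E(R) = R_f + β_L × MRP = 5.41% + 1.6896 × 3.07% = 10.60%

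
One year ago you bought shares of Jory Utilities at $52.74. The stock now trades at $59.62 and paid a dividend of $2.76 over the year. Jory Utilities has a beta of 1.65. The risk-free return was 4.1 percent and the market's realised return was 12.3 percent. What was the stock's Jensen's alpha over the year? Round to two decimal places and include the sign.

Realised HPR = (P1 + D1 − P0) / P0 = (59.62 + 2.76 − 52.74) / 52.74 = 9.64 / 52.74 = 18.2783%
MRP = 12.3% − 4.1% = 8.20%
CAPM required = R_f + β·MRP = 4.1% + 1.65 × 8.2% = 17.6300%
α = realised − required = 18.2783% − 17.6300% = +0.65%

+0.65%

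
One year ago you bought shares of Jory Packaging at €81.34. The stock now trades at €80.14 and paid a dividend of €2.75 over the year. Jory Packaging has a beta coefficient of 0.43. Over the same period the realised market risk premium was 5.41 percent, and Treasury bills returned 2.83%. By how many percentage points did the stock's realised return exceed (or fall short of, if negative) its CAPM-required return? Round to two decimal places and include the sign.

-3.25%

Realised HPR = (P1 + D1 − P0) / P0 = (80.14 + 2.75 − 81.34) / 81.34 = 1.55 / 81.34 = 1.9056%
CAPM required = R_f + β·MRP = 2.83% + 0.43 × 5.41% = 5.1563%
α = realised − required = 1.9056% − 5.1563% = -3.25%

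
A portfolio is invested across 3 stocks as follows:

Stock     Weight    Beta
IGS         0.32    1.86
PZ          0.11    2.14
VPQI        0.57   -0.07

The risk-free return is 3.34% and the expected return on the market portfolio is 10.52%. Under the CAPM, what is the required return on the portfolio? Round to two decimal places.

β_P = Σ w_i β_i = 0.32×1.86 + 0.11×2.14 + 0.57×-0.07 = 0.7907
MRP = 10.52% − 3.34% = 7.18%
E(R_P) = R_f + β_P × MRP = 3.34% + 0.7907 × 7.18% = 9.02%

9.02%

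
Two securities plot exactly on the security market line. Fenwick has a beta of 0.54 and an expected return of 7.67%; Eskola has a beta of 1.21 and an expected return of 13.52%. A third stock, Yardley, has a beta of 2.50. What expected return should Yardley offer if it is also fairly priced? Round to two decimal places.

MRP (SML slope) = (13.52% − 7.67%) / (1.21 − 0.54) = 5.85% / 0.67 = 8.7313%
R_f (intercept) = 7.67% − 0.54 × 8.7313% = 2.9551%
E(R_Yardley) = R_f + β × MRP = 2.9551% + 2.50 × 8.7313% = 24.78%

24.78%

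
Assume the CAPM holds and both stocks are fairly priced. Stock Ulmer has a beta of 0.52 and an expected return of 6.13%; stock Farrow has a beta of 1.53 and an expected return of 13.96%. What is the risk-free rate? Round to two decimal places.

Both satisfy E(R) = R_f + β·MRP, so the slope of the SML is
MRP = (13.96% − 6.13%) / (1.53 − 0.52) = 7.83% / 1.01 = 7.7525%
R_f = E(R_Ulmer) − β_Ulmer·MRP = 6.13% − 0.52 × 7.7525% = 2.0987%

2.10%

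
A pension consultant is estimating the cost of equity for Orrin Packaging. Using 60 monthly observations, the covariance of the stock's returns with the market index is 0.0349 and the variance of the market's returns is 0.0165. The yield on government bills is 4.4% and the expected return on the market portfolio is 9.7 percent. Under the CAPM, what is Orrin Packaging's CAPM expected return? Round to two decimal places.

β = Cov(R_i, R_m) / Var(R_m) = 0.0349 / 0.0165 = 2.1152
MRP = 9.7% − 4.4% = 5.30%
E(R) = R_f + β × MRP = 4.4% + 2.1152 × 5.3% = 15.61%

15.61%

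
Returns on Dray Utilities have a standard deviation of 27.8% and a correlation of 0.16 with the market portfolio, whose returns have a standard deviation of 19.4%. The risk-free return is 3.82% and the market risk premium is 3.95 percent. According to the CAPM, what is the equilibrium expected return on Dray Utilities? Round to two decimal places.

β = ρ × σ_i / σ_m = 0.16 × 27.8% / 19.4% = 0.2293
E(R) = 3.82% + 0.2293 × 3.95% = 4.73%

4.73%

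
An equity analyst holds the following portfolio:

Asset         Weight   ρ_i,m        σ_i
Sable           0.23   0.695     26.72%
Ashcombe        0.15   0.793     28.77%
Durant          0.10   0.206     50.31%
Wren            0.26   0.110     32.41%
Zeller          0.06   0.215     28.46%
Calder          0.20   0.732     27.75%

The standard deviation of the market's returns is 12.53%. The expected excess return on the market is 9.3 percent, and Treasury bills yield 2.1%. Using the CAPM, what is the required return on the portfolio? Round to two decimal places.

12.56%

β_Sable = 0.695 × 26.72% / 12.53% = 1.4821
β_Ashcombe = 0.793 × 28.77% / 12.53% = 1.8208
β_Durant = 0.206 × 50.31% / 12.53% = 0.8271
β_Wren = 0.110 × 32.41% / 12.53% = 0.2845
β_Zeller = 0.215 × 28.46% / 12.53% = 0.4883
β_Calder = 0.732 × 27.75% / 12.53% = 1.6211
β_P = Σ w_i β_i = 0.23×1.4821 + 0.15×1.8208 + 0.10×0.8271 + 0.26×0.2845 + 0.06×0.4883 + 0.20×1.6211 = 1.1242
E(R_P) = R_f + β_P × MRP = 2.1% + 1.1242 × 9.3% = 12.56%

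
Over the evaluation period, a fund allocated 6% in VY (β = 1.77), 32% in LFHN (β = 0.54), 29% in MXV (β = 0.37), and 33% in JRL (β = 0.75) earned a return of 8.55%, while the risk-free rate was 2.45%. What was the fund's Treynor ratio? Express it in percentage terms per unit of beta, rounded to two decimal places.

9.62%

β_P = 0.06×1.77 + 0.32×0.54 + 0.29×0.37 + 0.33×0.75 = 0.6338
Treynor = (R_P − R_f) / β_P = (8.55% − 2.45%) / 0.6338 = 6.10% / 0.6338 = 9.62%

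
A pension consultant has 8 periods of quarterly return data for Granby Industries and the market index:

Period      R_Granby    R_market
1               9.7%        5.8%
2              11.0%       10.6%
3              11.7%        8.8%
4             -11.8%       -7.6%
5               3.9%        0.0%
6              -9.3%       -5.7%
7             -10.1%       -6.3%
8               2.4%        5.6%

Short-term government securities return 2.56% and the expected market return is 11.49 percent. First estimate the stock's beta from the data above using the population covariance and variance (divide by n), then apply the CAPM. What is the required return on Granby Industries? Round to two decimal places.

14.30%

Mean R_i = (9.7 + 11.0 + 11.7 − 11.8 + 3.9 − 9.3 − 10.1 + 2.4) / 8 = 0.9375%
Mean R_m = (5.8 + 10.6 + 8.8 − 7.6 + 0.0 − 5.7 − 6.3 + 5.6) / 8 = 1.4000%
Σ(R_i − R̄_i)(R_m − R̄_m) = 485.0800  ⇒  Cov = 485.0800 / 8 = 60.6350
Σ(R_m − R̄_m)² = 369.0600  ⇒  Var(R_m) = 369.0600 / 8 = 46.1325
β = Cov / Var(R_m) = 60.6350 / 46.1325 = 1.3144
MRP = 11.49% − 2.56% = 8.93%
E(R) = R_f + β × MRP = 2.56% + 1.3144 × 8.93% = 14.30%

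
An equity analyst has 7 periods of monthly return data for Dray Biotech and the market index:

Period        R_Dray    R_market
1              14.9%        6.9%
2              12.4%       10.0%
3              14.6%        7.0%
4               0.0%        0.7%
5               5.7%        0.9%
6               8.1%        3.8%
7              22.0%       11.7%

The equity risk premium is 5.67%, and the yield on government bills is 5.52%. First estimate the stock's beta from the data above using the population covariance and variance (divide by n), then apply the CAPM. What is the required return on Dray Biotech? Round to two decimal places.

Mean R_i = (14.9 + 12.4 + 14.6 + 0.0 + 5.7 + 8.1 + 22.0) / 7 = 11.1000%
Mean R_m = (6.9 + 10.0 + 7.0 + 0.7 + 0.9 + 3.8 + 11.7) / 7 = 5.8571%
Σ(R_i − R̄_i)(R_m − R̄_m) = 167.2200  ⇒  Cov = 167.2200 / 7 = 23.8886
Σ(R_m − R̄_m)² = 109.0971  ⇒  Var(R_m) = 109.0971 / 7 = 15.5853
β = Cov / Var(R_m) = 23.8886 / 15.5853 = 1.5328
E(R) = R_f + β × MRP = 5.52% + 1.5328 × 5.67% = 14.21%

14.21%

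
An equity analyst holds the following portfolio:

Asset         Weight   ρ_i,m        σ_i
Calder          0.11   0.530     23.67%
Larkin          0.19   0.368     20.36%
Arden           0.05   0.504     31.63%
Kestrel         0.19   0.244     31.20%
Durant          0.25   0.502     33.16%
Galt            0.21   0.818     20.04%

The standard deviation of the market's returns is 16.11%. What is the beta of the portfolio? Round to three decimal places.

β_Calder = 0.530 × 23.67% / 16.11% = 0.7787
β_Larkin = 0.368 × 20.36% / 16.11% = 0.4651
β_Arden = 0.504 × 31.63% / 16.11% = 0.9895
β_Kestrel = 0.244 × 31.20% / 16.11% = 0.4726
β_Durant = 0.502 × 33.16% / 16.11% = 1.0333
β_Galt = 0.818 × 20.04% / 16.11% = 1.0175
β_P = Σ w_i β_i = 0.11×0.7787 + 0.19×0.4651 + 0.05×0.9895 + 0.19×0.4726 + 0.25×1.0333 + 0.21×1.0175 = 0.7853

0.785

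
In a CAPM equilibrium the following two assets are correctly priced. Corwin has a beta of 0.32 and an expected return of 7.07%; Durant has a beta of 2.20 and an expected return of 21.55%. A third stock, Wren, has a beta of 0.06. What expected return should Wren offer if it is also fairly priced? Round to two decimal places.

5.07%

MRP (SML slope) = (21.55% − 7.07%) / (2.20 − 0.32) = 14.48% / 1.88 = 7.7021%
R_f (intercept) = 7.07% − 0.32 × 7.7021% = 4.6053%
E(R_Wren) = R_f + β × MRP = 4.6053% + 0.06 × 7.7021% = 5.07%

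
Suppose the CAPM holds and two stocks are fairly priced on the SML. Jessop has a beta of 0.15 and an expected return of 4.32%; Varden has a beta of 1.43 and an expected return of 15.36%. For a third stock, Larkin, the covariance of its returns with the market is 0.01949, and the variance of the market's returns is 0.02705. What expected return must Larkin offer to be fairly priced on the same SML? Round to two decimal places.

MRP = (15.36% − 4.32%) / (1.43 − 0.15) = 8.6250%
R_f = 4.32% − 0.15 × 8.6250% = 3.0263%
β_Larkin = Cov / Var(R_m) = 0.01949 / 0.02705 = 0.7205
E(R_Larkin) = R_f + β × MRP = 3.0263% + 0.7205 × 8.6250% = 9.24%

9.24%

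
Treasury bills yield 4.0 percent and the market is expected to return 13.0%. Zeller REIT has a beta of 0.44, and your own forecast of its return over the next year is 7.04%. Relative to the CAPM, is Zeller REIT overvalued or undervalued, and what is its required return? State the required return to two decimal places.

MRP = 13.0% − 4.0% = 9.00%
Required return = R_f + β·MRP = 4.0% + 0.44 × 9.0% = 7.96%
Forecast 7.04% < required 7.96% → the stock plots below the SML → overvalued.

Overvalued; required return 7.96%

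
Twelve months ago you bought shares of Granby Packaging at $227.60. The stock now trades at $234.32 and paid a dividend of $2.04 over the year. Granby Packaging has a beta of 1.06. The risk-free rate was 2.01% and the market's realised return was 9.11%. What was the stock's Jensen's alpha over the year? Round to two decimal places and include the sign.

Realised HPR = (P1 + D1 − P0) / P0 = (234.32 + 2.04 − 227.60) / 227.60 = 8.76 / 227.60 = 3.8489%
MRP = 9.11% − 2.01% = 7.10%
CAPM required = R_f + β·MRP = 2.01% + 1.06 × 7.10% = 9.5360%
α = realised − required = 3.8489% − 9.5360% = -5.69%

-5.69%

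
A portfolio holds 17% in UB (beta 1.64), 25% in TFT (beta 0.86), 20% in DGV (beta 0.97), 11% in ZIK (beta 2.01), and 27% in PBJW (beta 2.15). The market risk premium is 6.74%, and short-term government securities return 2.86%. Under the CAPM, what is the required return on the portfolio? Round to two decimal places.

β_P = Σ w_i β_i = 0.17×1.64 + 0.25×0.86 + 0.20×0.97 + 0.11×2.01 + 0.27×2.15 = 1.4894
E(R_P) = R_f + β_P × MRP = 2.86% + 1.4894 × 6.74% = 12.90%

12.90%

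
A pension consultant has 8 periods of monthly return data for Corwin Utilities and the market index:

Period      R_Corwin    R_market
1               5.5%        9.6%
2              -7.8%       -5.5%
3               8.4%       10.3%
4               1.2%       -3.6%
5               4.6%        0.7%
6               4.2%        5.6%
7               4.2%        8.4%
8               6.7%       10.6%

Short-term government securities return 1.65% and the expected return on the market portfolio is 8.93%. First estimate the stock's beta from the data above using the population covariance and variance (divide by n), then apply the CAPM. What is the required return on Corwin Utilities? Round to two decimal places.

6.34%

Mean R_i = (5.5 − 7.8 + 8.4 + 1.2 + 4.6 + 4.2 + 4.2 + 6.7) / 8 = 3.3750%
Mean R_m = (9.6 − 5.5 + 10.3 − 3.6 + 0.7 + 5.6 + 8.4 + 10.6) / 8 = 4.5125%
Σ(R_i − R̄_i)(R_m − R̄_m) = 189.1025  ⇒  Cov = 189.1025 / 8 = 23.6378
Σ(R_m − R̄_m)² = 293.3288  ⇒  Var(R_m) = 293.3288 / 8 = 36.6661
β = Cov / Var(R_m) = 23.6378 / 36.6661 = 0.6447
MRP = 8.93% − 1.65% = 7.28%
E(R) = R_f + β × MRP = 1.65% + 0.6447 × 7.28% = 6.34%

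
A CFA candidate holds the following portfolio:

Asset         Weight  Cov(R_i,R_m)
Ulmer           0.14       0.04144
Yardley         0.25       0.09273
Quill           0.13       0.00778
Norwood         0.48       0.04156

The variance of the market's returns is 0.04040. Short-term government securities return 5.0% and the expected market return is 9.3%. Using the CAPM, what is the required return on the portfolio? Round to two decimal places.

10.32%

β_Ulmer = 0.04144 / 0.04040 = 1.0257
β_Yardley = 0.09273 / 0.04040 = 2.2953
β_Quill = 0.00778 / 0.04040 = 0.1926
β_Norwood = 0.04156 / 0.04040 = 1.0287
β_P = Σ w_i β_i = 0.14×1.0257 + 0.25×2.2953 + 0.13×0.1926 + 0.48×1.0287 = 1.2362
MRP = 9.3% − 5.0% = 4.30%
E(R_P) = R_f + β_P × MRP = 5.0% + 1.2362 × 4.3% = 10.32%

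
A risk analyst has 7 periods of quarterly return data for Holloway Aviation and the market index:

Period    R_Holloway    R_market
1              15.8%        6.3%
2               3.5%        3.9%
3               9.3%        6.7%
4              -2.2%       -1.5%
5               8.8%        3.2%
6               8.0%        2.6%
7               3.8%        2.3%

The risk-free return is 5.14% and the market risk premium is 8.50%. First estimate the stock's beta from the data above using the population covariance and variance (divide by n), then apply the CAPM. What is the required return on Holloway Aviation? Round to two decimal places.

19.87%

Mean R_i = (15.8 + 3.5 + 9.3 − 2.2 + 8.8 + 8.0 + 3.8) / 7 = 6.7143%
Mean R_m = (6.3 + 3.9 + 6.7 − 1.5 + 3.2 + 2.6 + 2.3) / 7 = 3.3571%
Σ(R_i − R̄_i)(R_m − R̄_m) = 78.7143  ⇒  Cov = 78.7143 / 7 = 11.2449
Σ(R_m − R̄_m)² = 45.4371  ⇒  Var(R_m) = 45.4371 / 7 = 6.4910
β = Cov / Var(R_m) = 11.2449 / 6.4910 = 1.7324
E(R) = R_f + β × MRP = 5.14% + 1.7324 × 8.50% = 19.87%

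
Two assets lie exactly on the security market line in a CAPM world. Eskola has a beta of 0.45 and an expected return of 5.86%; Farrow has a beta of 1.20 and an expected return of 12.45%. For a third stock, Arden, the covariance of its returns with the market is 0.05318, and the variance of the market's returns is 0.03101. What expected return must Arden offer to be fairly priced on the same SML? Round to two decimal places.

16.97%

MRP = (12.45% − 5.86%) / (1.20 − 0.45) = 8.7867%
R_f = 5.86% − 0.45 × 8.7867% = 1.9060%
β_Arden = Cov / Var(R_m) = 0.05318 / 0.03101 = 1.7149
E(R_Arden) = R_f + β × MRP = 1.9060% + 1.7149 × 8.7867% = 16.97%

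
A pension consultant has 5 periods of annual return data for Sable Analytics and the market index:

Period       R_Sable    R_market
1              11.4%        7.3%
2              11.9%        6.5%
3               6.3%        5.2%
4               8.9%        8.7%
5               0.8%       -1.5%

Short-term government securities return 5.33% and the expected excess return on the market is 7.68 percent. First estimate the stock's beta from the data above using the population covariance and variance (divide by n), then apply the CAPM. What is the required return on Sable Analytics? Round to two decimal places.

Mean R_i = (11.4 + 11.9 + 6.3 + 8.9 + 0.8) / 5 = 7.8600%
Mean R_m = (7.3 + 6.5 + 5.2 + 8.7 − 1.5) / 5 = 5.2400%
Σ(R_i − R̄_i)(R_m − R̄_m) = 63.6280  ⇒  Cov = 63.6280 / 5 = 12.7256
Σ(R_m − R̄_m)² = 63.2320  ⇒  Var(R_m) = 63.2320 / 5 = 12.6464
β = Cov / Var(R_m) = 12.7256 / 12.6464 = 1.0063
E(R) = R_f + β × MRP = 5.33% + 1.0063 × 7.68% = 13.06%

13.06%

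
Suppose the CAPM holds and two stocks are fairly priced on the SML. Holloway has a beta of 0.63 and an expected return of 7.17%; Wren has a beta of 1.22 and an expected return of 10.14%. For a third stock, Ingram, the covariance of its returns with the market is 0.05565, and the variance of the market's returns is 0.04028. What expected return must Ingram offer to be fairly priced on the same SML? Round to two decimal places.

10.95%

MRP = (10.14% − 7.17%) / (1.22 − 0.63) = 5.0339%
R_f = 7.17% − 0.63 × 5.0339% = 3.9986%
β_Ingram = Cov / Var(R_m) = 0.05565 / 0.04028 = 1.3816
E(R_Ingram) = R_f + β × MRP = 3.9986% + 1.3816 × 5.0339% = 10.95%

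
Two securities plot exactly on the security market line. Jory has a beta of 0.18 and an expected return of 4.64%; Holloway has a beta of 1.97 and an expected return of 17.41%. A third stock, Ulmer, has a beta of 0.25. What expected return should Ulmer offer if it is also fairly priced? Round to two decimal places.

MRP (SML slope) = (17.41% − 4.64%) / (1.97 − 0.18) = 12.77% / 1.79 = 7.1341%
R_f (intercept) = 4.64% − 0.18 × 7.1341% = 3.3559%
E(R_Ulmer) = R_f + β × MRP = 3.3559% + 0.25 × 7.1341% = 5.14%

5.14%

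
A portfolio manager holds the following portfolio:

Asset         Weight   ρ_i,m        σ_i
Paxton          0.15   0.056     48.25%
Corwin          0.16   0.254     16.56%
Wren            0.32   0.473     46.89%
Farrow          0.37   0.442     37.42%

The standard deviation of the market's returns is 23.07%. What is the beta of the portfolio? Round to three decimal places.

β_Paxton = 0.056 × 48.25% / 23.07% = 0.1171
β_Corwin = 0.254 × 16.56% / 23.07% = 0.1823
β_Wren = 0.473 × 46.89% / 23.07% = 0.9614
β_Farrow = 0.442 × 37.42% / 23.07% = 0.7169
β_P = Σ w_i β_i = 0.15×0.1171 + 0.16×0.1823 + 0.32×0.9614 + 0.37×0.7169 = 0.6196

0.620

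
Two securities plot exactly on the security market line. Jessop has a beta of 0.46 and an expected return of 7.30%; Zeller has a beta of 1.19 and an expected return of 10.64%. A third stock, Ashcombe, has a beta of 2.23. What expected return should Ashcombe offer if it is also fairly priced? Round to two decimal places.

15.40%

MRP (SML slope) = (10.64% − 7.30%) / (1.19 − 0.46) = 3.34% / 0.73 = 4.5753%
R_f (intercept) = 7.30% − 0.46 × 4.5753% = 5.1954%
E(R_Ashcombe) = R_f + β × MRP = 5.1954% + 2.23 × 4.5753% = 15.40%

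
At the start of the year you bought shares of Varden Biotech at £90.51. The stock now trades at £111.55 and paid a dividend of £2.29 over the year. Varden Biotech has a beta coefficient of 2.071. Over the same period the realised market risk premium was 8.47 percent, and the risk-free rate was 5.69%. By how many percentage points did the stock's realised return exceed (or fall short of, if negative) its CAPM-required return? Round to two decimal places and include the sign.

+2.54%

Realised HPR = (P1 + D1 − P0) / P0 = (111.55 + 2.29 − 90.51) / 90.51 = 23.33 / 90.51 = 25.7762%
CAPM required = R_f + β·MRP = 5.69% + 2.071 × 8.47% = 23.23137%
α = realised − required = 25.7762% − 23.23137% = +2.54%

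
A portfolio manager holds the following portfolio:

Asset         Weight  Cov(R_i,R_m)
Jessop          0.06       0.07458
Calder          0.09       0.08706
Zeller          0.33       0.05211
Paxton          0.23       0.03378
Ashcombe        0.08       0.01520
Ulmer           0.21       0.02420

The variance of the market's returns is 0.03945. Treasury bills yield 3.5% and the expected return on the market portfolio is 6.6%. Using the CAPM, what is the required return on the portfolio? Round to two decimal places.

β_Jessop = 0.07458 / 0.03945 = 1.8905
β_Calder = 0.08706 / 0.03945 = 2.2068
β_Zeller = 0.05211 / 0.03945 = 1.3209
β_Paxton = 0.03378 / 0.03945 = 0.8563
β_Ashcombe = 0.01520 / 0.03945 = 0.3853
β_Ulmer = 0.02420 / 0.03945 = 0.6134
β_P = Σ w_i β_i = 0.06×1.8905 + 0.09×2.2068 + 0.33×1.3209 + 0.23×0.8563 + 0.08×0.3853 + 0.21×0.6134 = 1.1045
MRP = 6.6% − 3.5% = 3.10%
E(R_P) = R_f + β_P × MRP = 3.5% + 1.1045 × 3.1% = 6.92%

6.92%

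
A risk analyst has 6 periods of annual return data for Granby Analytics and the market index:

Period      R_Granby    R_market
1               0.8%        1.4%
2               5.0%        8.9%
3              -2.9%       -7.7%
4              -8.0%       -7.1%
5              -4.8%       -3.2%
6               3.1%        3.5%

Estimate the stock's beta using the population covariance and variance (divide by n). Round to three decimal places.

0.695

Mean R_i = (0.8 + 5.0 − 2.9 − 8.0 − 4.8 + 3.1) / 6 = -1.1333%
Mean R_m = (1.4 + 8.9 − 7.7 − 7.1 − 3.2 + 3.5) / 6 = -0.7000%
Σ(R_i − R̄_i)(R_m − R̄_m) = 146.2000  ⇒  Cov = 146.2000 / 6 = 24.3667
Σ(R_m − R̄_m)² = 210.4200  ⇒  Var(R_m) = 210.4200 / 6 = 35.0700
β = Cov / Var(R_m) = 24.3667 / 35.0700 = 0.6948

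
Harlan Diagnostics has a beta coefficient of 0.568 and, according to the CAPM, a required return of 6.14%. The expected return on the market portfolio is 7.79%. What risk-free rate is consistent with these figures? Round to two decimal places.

E(R) = R_f + β(E(R_m) − R_f) = R_f(1 − β) + β·E(R_m)
6.14% = R_f × (1 − 0.568) + 0.568 × 7.79%
6.14% = R_f × 0.432 + 4.42472%
R_f = (6.14% − 4.42472%) / 0.432 = 3.97%

3.97%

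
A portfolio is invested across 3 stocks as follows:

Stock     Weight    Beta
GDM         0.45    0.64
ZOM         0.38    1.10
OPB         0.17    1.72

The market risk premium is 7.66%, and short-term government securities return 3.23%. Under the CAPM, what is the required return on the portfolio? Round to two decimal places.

10.88%

β_P = Σ w_i β_i = 0.45×0.64 + 0.38×1.10 + 0.17×1.72 = 0.9984
E(R_P) = R_f + β_P × MRP = 3.23% + 0.9984 × 7.66% = 10.88%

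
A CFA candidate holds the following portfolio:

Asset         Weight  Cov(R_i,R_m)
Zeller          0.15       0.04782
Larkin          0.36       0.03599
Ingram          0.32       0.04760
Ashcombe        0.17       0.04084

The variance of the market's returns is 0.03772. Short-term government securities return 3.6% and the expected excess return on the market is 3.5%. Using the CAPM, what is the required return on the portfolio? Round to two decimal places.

β_Zeller = 0.04782 / 0.03772 = 1.2678
β_Larkin = 0.03599 / 0.03772 = 0.9541
β_Ingram = 0.04760 / 0.03772 = 1.2619
β_Ashcombe = 0.04084 / 0.03772 = 1.0827
β_P = Σ w_i β_i = 0.15×1.2678 + 0.36×0.9541 + 0.32×1.2619 + 0.17×1.0827 = 1.1215
E(R_P) = R_f + β_P × MRP = 3.6% + 1.1215 × 3.5% = 7.53%

7.53%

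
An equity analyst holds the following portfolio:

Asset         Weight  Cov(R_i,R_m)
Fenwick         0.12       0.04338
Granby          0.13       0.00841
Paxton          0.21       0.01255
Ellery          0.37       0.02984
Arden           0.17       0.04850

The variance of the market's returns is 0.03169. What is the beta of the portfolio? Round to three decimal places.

β_Fenwick = 0.04338 / 0.03169 = 1.3689
β_Granby = 0.00841 / 0.03169 = 0.2654
β_Paxton = 0.01255 / 0.03169 = 0.3960
β_Ellery = 0.02984 / 0.03169 = 0.9416
β_Arden = 0.04850 / 0.03169 = 1.5305
β_P = Σ w_i β_i = 0.12×1.3689 + 0.13×0.2654 + 0.21×0.3960 + 0.37×0.9416 + 0.17×1.5305 = 0.8905

0.891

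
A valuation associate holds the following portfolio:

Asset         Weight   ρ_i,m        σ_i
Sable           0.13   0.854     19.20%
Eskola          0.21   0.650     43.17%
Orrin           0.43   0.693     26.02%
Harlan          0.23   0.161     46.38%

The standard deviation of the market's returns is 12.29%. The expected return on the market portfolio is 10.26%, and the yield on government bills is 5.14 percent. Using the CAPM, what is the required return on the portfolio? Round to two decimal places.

β_Sable = 0.854 × 19.20% / 12.29% = 1.3342
β_Eskola = 0.650 × 43.17% / 12.29% = 2.2832
β_Orrin = 0.693 × 26.02% / 12.29% = 1.4672
β_Harlan = 0.161 × 46.38% / 12.29% = 0.6076
β_P = Σ w_i β_i = 0.13×1.3342 + 0.21×2.2832 + 0.43×1.4672 + 0.23×0.6076 = 1.4236
MRP = 10.26% − 5.14% = 5.12%
E(R_P) = R_f + β_P × MRP = 5.14% + 1.4236 × 5.12% = 12.43%

12.43%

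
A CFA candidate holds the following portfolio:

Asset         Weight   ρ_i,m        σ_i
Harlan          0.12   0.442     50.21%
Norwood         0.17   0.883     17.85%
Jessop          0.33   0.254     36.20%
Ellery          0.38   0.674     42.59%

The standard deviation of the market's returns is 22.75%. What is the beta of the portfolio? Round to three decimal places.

0.848

β_Harlan = 0.442 × 50.21% / 22.75% = 0.9755
β_Norwood = 0.883 × 17.85% / 22.75% = 0.6928
β_Jessop = 0.254 × 36.20% / 22.75% = 0.4042
β_Ellery = 0.674 × 42.59% / 22.75% = 1.2618
β_P = Σ w_i β_i = 0.12×0.9755 + 0.17×0.6928 + 0.33×0.4042 + 0.38×1.2618 = 0.8477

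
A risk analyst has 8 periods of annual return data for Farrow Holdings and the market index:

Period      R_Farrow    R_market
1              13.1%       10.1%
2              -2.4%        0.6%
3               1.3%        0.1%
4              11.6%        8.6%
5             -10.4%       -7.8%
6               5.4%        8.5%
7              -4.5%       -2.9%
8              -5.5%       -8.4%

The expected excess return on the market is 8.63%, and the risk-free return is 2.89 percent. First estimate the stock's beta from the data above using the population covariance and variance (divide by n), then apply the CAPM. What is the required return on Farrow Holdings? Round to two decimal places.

12.18%

Mean R_i = (13.1 − 2.4 + 1.3 + 11.6 − 10.4 + 5.4 − 4.5 − 5.5) / 8 = 1.0750%
Mean R_m = (10.1 + 0.6 + 0.1 + 8.6 − 7.8 + 8.5 − 2.9 − 8.4) / 8 = 1.1000%
Σ(R_i − R̄_i)(R_m − R̄_m) = 407.5700  ⇒  Cov = 407.5700 / 8 = 50.9463
Σ(R_m − R̄_m)² = 378.7200  ⇒  Var(R_m) = 378.7200 / 8 = 47.3400
β = Cov / Var(R_m) = 50.9463 / 47.3400 = 1.0762
E(R) = R_f + β × MRP = 2.89% + 1.0762 × 8.63% = 12.18%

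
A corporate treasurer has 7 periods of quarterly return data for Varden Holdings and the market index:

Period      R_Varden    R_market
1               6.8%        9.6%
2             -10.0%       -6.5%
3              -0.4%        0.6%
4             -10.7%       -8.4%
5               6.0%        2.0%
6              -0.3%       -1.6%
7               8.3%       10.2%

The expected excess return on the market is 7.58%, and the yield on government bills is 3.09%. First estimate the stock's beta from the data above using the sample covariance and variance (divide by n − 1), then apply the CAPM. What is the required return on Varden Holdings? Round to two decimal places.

10.82%

Mean R_i = (6.8 − 10.0 − 0.4 − 10.7 + 6.0 − 0.3 + 8.3) / 7 = -0.0429%
Mean R_m = (9.6 − 6.5 + 0.6 − 8.4 + 2.0 − 1.6 + 10.2) / 7 = 0.8429%
Σ(R_i − R̄_i)(R_m − R̄_m) = 317.3129  ⇒  Cov = 317.3129 / 6 = 52.8855
Σ(R_m − R̄_m)² = 310.9571  ⇒  Var(R_m) = 310.9571 / 6 = 51.8262
β = Cov / Var(R_m) = 52.8855 / 51.8262 = 1.0204
E(R) = R_f + β × MRP = 3.09% + 1.0204 × 7.58% = 10.82%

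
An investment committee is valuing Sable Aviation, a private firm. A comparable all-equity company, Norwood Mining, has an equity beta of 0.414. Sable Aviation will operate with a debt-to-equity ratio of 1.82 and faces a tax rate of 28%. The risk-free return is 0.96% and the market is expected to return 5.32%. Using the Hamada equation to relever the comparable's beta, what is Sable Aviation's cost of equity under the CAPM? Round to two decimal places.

5.13%

β_L = β_U × [1 + (1 − t)(D/E)] = 0.414 × [1 + (1 − 0.28) × 1.82]
    = 0.414 × [1 + 0.72 × 1.82] = 0.414 × 2.3104 = 0.9565
MRP = 5.32% − 0.96% = 4.36%
E(R) = R_f + β_L × MRP = 0.96% + 0.9565 × 4.36% = 5.13%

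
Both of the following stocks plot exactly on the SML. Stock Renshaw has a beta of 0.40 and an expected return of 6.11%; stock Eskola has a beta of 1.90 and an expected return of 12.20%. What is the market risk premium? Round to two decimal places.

Both satisfy E(R) = R_f + β·MRP, so the slope of the SML is
MRP = (12.20% − 6.11%) / (1.90 − 0.40) = 6.09% / 1.50 = 4.0600%

4.06%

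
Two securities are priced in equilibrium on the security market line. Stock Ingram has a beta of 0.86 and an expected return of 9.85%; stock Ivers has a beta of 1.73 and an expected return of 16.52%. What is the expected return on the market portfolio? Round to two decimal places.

10.92%

Both satisfy E(R) = R_f + β·MRP, so the slope of the SML is
MRP = (16.52% − 9.85%) / (1.73 − 0.86) = 6.67% / 0.87 = 7.6667%
R_f = E(R_Ingram) − β_Ingram·MRP = 9.85% − 0.86 × 7.6667% = 3.2566%
E(R_m) = R_f + MRP = 3.2566% + 7.6667% = 10.92%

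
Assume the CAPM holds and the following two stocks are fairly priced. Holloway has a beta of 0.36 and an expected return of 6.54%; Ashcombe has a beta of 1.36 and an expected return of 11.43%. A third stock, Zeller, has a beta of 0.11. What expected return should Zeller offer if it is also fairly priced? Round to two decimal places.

MRP (SML slope) = (11.43% − 6.54%) / (1.36 − 0.36) = 4.89% / 1.00 = 4.8900%
R_f (intercept) = 6.54% − 0.36 × 4.8900% = 4.7796%
E(R_Zeller) = R_f + β × MRP = 4.7796% + 0.11 × 4.8900% = 5.32%

5.32%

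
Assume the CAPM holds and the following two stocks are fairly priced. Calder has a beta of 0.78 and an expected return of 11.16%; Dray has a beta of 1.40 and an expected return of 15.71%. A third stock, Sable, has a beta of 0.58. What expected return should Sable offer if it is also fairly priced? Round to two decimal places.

9.69%

MRP (SML slope) = (15.71% − 11.16%) / (1.40 − 0.78) = 4.55% / 0.62 = 7.3387%
R_f (intercept) = 11.16% − 0.78 × 7.3387% = 5.4358%
E(R_Sable) = R_f + β × MRP = 5.4358% + 0.58 × 7.3387% = 9.69%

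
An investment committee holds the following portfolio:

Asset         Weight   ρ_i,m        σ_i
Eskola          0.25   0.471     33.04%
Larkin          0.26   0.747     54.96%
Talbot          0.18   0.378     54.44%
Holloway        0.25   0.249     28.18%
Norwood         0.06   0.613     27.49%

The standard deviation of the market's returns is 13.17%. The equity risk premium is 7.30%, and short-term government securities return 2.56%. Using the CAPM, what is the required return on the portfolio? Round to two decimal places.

β_Eskola = 0.471 × 33.04% / 13.17% = 1.1816
β_Larkin = 0.747 × 54.96% / 13.17% = 3.1173
β_Talbot = 0.378 × 54.44% / 13.17% = 1.5625
β_Holloway = 0.249 × 28.18% / 13.17% = 0.5328
β_Norwood = 0.613 × 27.49% / 13.17% = 1.2795
β_P = Σ w_i β_i = 0.25×1.1816 + 0.26×3.1173 + 0.18×1.5625 + 0.25×0.5328 + 0.06×1.2795 = 1.5971
E(R_P) = R_f + β_P × MRP = 2.56% + 1.5971 × 7.30% = 14.22%

14.22%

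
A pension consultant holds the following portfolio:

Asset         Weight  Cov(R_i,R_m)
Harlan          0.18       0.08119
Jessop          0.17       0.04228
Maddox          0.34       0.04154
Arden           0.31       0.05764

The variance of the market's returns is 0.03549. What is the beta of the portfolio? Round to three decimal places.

1.516

β_Harlan = 0.08119 / 0.03549 = 2.2877
β_Jessop = 0.04228 / 0.03549 = 1.1913
β_Maddox = 0.04154 / 0.03549 = 1.1705
β_Arden = 0.05764 / 0.03549 = 1.6241
β_P = Σ w_i β_i = 0.18×2.2877 + 0.17×1.1913 + 0.34×1.1705 + 0.31×1.6241 = 1.5157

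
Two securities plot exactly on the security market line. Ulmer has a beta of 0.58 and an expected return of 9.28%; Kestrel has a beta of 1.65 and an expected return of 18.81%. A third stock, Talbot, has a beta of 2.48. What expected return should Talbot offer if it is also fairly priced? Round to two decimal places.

MRP (SML slope) = (18.81% − 9.28%) / (1.65 − 0.58) = 9.53% / 1.07 = 8.9065%
R_f (intercept) = 9.28% − 0.58 × 8.9065% = 4.1142%
E(R_Talbot) = R_f + β × MRP = 4.1142% + 2.48 × 8.9065% = 26.20%

26.20%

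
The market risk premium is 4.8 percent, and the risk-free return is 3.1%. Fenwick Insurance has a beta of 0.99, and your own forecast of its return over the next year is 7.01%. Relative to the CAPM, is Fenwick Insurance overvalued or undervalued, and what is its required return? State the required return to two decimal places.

Overvalued; required return 7.85%

Required return = R_f + β·MRP = 3.1% + 0.99 × 4.8% = 7.85%
Forecast 7.01% < required 7.85% → the stock plots below the SML → overvalued.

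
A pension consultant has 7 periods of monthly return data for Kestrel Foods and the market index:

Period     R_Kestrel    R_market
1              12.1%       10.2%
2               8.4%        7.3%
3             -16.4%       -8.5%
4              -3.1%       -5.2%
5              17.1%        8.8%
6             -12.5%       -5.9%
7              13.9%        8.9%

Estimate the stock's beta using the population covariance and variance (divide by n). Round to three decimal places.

1.560

Mean R_i = (12.1 + 8.4 − 16.4 − 3.1 + 17.1 − 12.5 + 13.9) / 7 = 2.7857%
Mean R_m = (10.2 + 7.3 − 8.5 − 5.2 + 8.8 − 5.9 + 8.9) / 7 = 2.2286%
Σ(R_i − R̄_i)(R_m − R̄_m) = 644.7429  ⇒  Cov = 644.7429 / 7 = 92.1061
Σ(R_m − R̄_m)² = 413.3143  ⇒  Var(R_m) = 413.3143 / 7 = 59.0449
β = Cov / Var(R_m) = 92.1061 / 59.0449 = 1.5599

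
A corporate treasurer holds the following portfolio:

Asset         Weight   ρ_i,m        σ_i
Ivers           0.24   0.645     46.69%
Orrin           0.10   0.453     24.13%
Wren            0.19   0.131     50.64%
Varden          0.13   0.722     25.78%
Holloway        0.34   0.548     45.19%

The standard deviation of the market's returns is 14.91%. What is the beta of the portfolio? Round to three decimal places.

β_Ivers = 0.645 × 46.69% / 14.91% = 2.0198
β_Orrin = 0.453 × 24.13% / 14.91% = 0.7331
β_Wren = 0.131 × 50.64% / 14.91% = 0.4449
β_Varden = 0.722 × 25.78% / 14.91% = 1.2484
β_Holloway = 0.548 × 45.19% / 14.91% = 1.6609
β_P = Σ w_i β_i = 0.24×2.0198 + 0.10×0.7331 + 0.19×0.4449 + 0.13×1.2484 + 0.34×1.6609 = 1.3696

1.370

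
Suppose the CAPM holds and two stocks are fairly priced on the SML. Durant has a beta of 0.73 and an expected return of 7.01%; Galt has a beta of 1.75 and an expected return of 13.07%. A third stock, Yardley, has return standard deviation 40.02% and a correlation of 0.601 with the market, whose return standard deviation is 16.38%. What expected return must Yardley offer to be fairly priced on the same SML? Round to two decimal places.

MRP = (13.07% − 7.01%) / (1.75 − 0.73) = 5.9412%
R_f = 7.01% − 0.73 × 5.9412% = 2.6729%
β_Yardley = ρ·σ_i/σ_m = 0.601 × 40.02 / 16.38 = 1.4684
E(R_Yardley) = R_f + β × MRP = 2.6729% + 1.4684 × 5.9412% = 11.40%

11.40%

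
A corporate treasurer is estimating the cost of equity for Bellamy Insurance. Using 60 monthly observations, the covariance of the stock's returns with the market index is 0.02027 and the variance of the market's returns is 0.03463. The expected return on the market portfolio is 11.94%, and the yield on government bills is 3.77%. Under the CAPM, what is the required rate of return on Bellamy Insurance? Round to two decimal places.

β = Cov(R_i, R_m) / Var(R_m) = 0.02027 / 0.03463 = 0.5853
MRP = 11.94% − 3.77% = 8.17%
E(R) = R_f + β × MRP = 3.77% + 0.5853 × 8.17% = 8.55%

8.55%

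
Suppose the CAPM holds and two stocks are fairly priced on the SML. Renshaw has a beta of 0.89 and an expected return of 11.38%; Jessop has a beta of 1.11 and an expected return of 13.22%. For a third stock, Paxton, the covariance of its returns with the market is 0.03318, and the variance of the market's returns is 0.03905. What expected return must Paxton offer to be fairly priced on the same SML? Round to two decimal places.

MRP = (13.22% − 11.38%) / (1.11 − 0.89) = 8.3636%
R_f = 11.38% − 0.89 × 8.3636% = 3.9364%
β_Paxton = Cov / Var(R_m) = 0.03318 / 0.03905 = 0.8497
E(R_Paxton) = R_f + β × MRP = 3.9364% + 0.8497 × 8.3636% = 11.04%

11.04%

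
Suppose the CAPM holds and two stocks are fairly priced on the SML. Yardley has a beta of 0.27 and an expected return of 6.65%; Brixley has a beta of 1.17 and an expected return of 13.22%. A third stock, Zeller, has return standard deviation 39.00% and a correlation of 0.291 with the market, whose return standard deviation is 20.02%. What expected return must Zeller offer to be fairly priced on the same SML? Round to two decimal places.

MRP = (13.22% − 6.65%) / (1.17 − 0.27) = 7.3000%
R_f = 6.65% − 0.27 × 7.3000% = 4.6790%
β_Zeller = ρ·σ_i/σ_m = 0.291 × 39.00 / 20.02 = 0.5669
E(R_Zeller) = R_f + β × MRP = 4.6790% + 0.5669 × 7.3000% = 8.82%

8.82%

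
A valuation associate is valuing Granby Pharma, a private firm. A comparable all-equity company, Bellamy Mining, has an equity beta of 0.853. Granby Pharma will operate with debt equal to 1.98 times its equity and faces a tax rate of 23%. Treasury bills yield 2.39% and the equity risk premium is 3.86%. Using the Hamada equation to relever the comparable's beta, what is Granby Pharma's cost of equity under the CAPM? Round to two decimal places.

10.70%

β_L = β_U × [1 + (1 − t)(D/E)] = 0.853 × [1 + (1 − 0.23) × 1.98]
    = 0.853 × [1 + 0.77 × 1.98] = 0.853 × 2.5246 = 2.1535
E(R) = R_f + β_L × MRP = 2.39% + 2.1535 × 3.86% = 10.70%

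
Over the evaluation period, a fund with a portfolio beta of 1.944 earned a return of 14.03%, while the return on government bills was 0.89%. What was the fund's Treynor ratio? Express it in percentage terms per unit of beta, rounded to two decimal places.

Treynor = (R_P − R_f) / β_P = (14.03% − 0.89%) / 1.9440 = 13.14% / 1.9440 = 6.76%

6.76%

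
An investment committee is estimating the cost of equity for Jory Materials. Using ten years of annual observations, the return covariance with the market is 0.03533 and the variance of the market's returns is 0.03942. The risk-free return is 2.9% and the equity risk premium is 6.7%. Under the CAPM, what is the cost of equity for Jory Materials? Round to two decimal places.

β = Cov(R_i, R_m) / Var(R_m) = 0.03533 / 0.03942 = 0.8962
E(R) = R_f + β × MRP = 2.9% + 0.8962 × 6.7% = 8.90%

8.90%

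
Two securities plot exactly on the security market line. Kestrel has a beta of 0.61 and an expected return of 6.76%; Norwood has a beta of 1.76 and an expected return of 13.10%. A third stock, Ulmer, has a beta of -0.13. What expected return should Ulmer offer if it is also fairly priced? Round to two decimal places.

MRP (SML slope) = (13.10% − 6.76%) / (1.76 − 0.61) = 6.34% / 1.15 = 5.5130%
R_f (intercept) = 6.76% − 0.61 × 5.5130% = 3.3971%
E(R_Ulmer) = R_f + β × MRP = 3.3971% + -0.13 × 5.5130% = 2.68%

2.68%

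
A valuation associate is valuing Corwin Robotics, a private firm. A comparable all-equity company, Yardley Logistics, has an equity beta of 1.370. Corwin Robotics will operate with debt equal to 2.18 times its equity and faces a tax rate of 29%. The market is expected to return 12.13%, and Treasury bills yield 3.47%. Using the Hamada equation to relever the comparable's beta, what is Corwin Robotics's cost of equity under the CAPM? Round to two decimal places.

33.70%

β_L = β_U × [1 + (1 − t)(D/E)] = 1.370 × [1 + (1 − 0.29) × 2.18]
    = 1.370 × [1 + 0.71 × 2.18] = 1.370 × 2.5478 = 3.4905
MRP = 12.13% − 3.47% = 8.66%
E(R) = R_f + β_L × MRP = 3.47% + 3.4905 × 8.66% = 33.70%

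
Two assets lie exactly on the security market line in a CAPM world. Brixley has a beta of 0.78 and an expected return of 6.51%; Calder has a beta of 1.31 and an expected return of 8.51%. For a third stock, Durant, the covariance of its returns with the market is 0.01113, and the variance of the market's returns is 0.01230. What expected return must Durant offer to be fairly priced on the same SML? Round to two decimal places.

6.98%

MRP = (8.51% − 6.51%) / (1.31 − 0.78) = 3.7736%
R_f = 6.51% − 0.78 × 3.7736% = 3.5666%
β_Durant = Cov / Var(R_m) = 0.01113 / 0.01230 = 0.9049
E(R_Durant) = R_f + β × MRP = 3.5666% + 0.9049 × 3.7736% = 6.98%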